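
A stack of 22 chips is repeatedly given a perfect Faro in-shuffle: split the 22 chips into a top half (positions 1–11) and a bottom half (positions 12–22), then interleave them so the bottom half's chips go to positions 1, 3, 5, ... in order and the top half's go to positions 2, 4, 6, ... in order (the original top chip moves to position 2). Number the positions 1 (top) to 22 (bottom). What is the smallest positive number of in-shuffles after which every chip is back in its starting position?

11

The in-shuffle permutes the 22 positions with cycle lengths [11, 11].
Every chip is home exactly when every cycle has completed a whole number of laps, i.e. after lcm(11) = 11 in-shuffles.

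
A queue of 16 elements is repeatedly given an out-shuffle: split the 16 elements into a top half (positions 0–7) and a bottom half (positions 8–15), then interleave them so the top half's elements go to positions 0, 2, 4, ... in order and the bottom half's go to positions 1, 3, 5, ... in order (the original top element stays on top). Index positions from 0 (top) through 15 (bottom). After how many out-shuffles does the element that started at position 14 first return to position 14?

Follow position 14 under repeated out-shuffles:
14 → 13 → 11 → 7 → 14
It first returns after 4 out-shuffles.

4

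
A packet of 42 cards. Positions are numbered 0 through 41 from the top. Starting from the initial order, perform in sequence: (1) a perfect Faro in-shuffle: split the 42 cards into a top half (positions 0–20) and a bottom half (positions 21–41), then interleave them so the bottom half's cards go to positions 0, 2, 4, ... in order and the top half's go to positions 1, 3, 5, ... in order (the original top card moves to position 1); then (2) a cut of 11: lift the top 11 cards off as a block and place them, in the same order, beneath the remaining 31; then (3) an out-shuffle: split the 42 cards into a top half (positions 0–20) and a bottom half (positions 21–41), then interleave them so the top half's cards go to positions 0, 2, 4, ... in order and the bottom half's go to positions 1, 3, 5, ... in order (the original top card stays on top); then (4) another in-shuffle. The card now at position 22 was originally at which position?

Undo the operations in reverse order, starting from position 22:
  undo op 4 (in-shuffle, from bottom half): 22 ← 32
  undo op 3 (out-shuffle, from top half): 32 ← 16
  undo op 2 (cut 11): 16 ← 27
  undo op 1 (in-shuffle, from top half): 27 ← 13
So the card at position 22 came from original position 13.

13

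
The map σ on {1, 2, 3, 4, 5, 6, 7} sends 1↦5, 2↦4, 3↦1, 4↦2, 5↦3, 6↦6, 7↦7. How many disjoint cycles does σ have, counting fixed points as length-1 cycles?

4

Cycle decomposition: (1 5 3) (2 4) (6) (7).
4 cycles.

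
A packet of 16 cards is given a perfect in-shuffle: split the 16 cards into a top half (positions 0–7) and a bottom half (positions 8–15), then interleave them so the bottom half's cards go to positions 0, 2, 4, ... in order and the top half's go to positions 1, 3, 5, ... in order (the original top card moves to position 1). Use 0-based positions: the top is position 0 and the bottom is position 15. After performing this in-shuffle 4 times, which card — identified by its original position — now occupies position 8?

Work backwards from position 8, undoing one in-shuffle at a time:
8 ← 12 ← 14 ← 15 ← 7
So the card now at position 8 started at position 7.

7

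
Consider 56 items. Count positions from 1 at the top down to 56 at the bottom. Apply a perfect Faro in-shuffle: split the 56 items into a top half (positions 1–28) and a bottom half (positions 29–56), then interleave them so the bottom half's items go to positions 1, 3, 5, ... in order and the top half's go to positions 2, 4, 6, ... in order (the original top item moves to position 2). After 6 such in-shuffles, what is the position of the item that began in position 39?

Track the item's position through each in-shuffle:
39 → 21 → 42 → 27 → 54 → 51 → 45

45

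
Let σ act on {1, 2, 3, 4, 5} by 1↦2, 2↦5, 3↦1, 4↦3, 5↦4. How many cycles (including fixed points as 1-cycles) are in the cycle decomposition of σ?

Cycle decomposition: (1 2 5 4 3).
1 cycle.

1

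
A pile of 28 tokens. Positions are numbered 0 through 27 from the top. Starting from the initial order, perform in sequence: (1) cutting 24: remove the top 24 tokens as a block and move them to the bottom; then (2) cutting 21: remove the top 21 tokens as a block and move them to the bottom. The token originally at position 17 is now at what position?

0

Track the token from position 17 forward through each operation:
  after op 1 (cut 24): 17 → 21
  after op 2 (cut 21): 21 → 0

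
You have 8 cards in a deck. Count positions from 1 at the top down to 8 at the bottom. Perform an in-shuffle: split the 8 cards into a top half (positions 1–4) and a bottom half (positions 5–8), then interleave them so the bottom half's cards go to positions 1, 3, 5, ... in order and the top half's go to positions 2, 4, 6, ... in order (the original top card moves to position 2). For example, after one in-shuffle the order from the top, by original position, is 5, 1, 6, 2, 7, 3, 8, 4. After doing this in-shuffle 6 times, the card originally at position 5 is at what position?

Track the card's position through each in-shuffle:
5 → 1 → 2 → 4 → 8 → 7 → 5

5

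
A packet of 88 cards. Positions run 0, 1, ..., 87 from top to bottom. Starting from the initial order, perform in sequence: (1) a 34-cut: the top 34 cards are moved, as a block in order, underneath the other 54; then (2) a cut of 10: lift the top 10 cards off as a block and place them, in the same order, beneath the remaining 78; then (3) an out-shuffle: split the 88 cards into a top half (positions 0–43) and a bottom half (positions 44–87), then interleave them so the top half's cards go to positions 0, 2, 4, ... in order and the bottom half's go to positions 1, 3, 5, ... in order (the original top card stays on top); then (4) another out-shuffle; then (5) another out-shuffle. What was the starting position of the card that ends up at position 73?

Undo the operations in reverse order, starting from position 73:
  undo op 5 (out-shuffle, from bottom half): 73 ← 80
  undo op 4 (out-shuffle, from top half): 80 ← 40
  undo op 3 (out-shuffle, from top half): 40 ← 20
  undo op 2 (cut 10): 20 ← 30
  undo op 1 (cut 34): 30 ← 64
So the card at position 73 came from original position 64.

64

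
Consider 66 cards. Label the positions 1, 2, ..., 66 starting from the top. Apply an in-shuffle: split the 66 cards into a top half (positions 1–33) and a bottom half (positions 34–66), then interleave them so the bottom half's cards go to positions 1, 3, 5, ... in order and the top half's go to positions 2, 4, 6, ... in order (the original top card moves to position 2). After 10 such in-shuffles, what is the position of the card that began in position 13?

46

Track the card's position through each in-shuffle:
13 → 26 → 52 → 37 → 7 → 14 → 28 → 56 → 45 → 23 → 46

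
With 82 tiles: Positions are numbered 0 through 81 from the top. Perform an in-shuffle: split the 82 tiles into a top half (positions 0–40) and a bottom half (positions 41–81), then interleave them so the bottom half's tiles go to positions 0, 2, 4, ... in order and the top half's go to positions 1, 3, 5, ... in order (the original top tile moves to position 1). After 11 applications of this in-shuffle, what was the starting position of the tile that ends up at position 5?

8

Work backwards from position 5, undoing one in-shuffle at a time:
5 ← 2 ← 42 ← 62 ← 72 ← 77 ← 38 ← 60 ← 71 ← 35 ← 17 ← 8
So the tile now at position 5 started at position 8.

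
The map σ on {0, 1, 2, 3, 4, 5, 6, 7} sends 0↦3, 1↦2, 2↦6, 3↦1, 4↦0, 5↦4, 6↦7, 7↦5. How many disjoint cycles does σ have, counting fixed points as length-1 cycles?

1

Cycle decomposition: (0 3 1 2 6 7 5 4).
1 cycle.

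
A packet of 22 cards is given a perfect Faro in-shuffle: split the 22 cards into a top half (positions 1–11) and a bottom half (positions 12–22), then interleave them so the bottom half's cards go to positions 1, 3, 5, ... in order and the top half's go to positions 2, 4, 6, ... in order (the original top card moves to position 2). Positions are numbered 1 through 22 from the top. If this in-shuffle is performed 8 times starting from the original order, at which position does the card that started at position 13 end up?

Track the card's position through each in-shuffle:
13 → 3 → 6 → 12 → 1 → 2 → 4 → 8 → 16

16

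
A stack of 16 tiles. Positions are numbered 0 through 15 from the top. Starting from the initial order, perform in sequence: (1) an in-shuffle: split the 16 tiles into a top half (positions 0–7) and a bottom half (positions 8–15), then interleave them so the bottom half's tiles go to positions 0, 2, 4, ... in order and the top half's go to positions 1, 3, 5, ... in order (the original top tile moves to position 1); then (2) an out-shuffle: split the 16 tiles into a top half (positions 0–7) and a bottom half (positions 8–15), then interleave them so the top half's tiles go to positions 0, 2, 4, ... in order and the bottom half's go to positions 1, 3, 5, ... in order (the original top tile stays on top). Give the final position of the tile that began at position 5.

7

Track the tile from position 5 forward through each operation:
  after op 1 (in-shuffle): 5 → 11
  after op 2 (out-shuffle): 11 → 7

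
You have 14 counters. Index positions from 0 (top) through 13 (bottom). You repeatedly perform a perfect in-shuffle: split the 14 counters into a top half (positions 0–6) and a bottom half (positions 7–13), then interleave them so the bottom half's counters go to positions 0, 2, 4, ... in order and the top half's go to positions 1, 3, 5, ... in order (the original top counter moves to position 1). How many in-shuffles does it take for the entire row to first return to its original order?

The in-shuffle permutes the 14 positions with cycle lengths [2, 4, 4, 4].
Every counter is home exactly when every cycle has completed a whole number of laps, i.e. after lcm(2, 4) = 4 in-shuffles.

4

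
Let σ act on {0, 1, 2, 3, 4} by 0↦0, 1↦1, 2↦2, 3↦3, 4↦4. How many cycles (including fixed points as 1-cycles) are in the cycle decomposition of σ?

Cycle decomposition: (0) (1) (2) (3) (4).
5 cycles.

5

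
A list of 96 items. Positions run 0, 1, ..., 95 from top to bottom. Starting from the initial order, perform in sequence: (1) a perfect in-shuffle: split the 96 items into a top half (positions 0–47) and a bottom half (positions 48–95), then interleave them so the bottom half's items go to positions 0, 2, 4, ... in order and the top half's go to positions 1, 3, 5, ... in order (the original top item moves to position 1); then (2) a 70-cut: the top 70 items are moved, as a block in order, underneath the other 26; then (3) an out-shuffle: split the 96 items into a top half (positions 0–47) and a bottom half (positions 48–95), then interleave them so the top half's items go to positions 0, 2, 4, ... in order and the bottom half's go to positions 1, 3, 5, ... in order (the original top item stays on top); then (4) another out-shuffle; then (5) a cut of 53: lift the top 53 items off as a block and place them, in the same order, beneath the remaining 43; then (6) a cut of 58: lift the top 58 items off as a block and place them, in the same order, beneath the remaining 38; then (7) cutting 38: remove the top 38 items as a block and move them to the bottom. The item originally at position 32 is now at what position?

Track the item from position 32 forward through each operation:
  after op 1 (in-shuffle): 32 → 65
  after op 2 (cut 70): 65 → 91
  after op 3 (out-shuffle): 91 → 87
  after op 4 (out-shuffle): 87 → 79
  after op 5 (cut 53): 79 → 26
  after op 6 (cut 58): 26 → 64
  after op 7 (cut 38): 64 → 26

26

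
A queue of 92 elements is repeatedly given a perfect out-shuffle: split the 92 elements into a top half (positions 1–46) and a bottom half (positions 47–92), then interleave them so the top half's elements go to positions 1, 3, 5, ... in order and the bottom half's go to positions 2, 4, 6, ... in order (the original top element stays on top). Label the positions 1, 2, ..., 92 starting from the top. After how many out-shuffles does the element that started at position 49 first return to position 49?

12

Follow position 49 under repeated out-shuffles:
49 → 6 → 11 → 21 → 41 → 81 → 70 → 48 → 4 → 7 → 13 → 25 → 49
It first returns after 12 out-shuffles.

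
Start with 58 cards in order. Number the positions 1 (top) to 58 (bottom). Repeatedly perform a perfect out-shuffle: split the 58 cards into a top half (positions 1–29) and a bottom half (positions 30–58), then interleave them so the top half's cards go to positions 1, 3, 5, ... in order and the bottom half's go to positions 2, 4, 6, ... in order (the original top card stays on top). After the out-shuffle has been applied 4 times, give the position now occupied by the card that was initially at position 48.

12

Track the card's position through each out-shuffle:
48 → 38 → 18 → 35 → 12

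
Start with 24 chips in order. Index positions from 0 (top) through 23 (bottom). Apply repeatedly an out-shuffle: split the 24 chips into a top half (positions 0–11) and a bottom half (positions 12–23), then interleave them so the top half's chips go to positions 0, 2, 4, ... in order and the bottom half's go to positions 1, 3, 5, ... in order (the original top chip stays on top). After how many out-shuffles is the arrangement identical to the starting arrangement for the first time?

11

The out-shuffle permutes the 24 positions with cycle lengths [1, 1, 11, 11].
Every chip is home exactly when every cycle has completed a whole number of laps, i.e. after lcm(1, 11) = 11 out-shuffles.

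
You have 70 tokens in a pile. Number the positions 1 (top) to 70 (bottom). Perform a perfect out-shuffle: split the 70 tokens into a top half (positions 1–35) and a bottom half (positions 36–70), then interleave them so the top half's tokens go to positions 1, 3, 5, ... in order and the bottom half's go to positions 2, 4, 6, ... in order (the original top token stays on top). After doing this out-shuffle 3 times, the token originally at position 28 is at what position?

Track the token's position through each out-shuffle:
28 → 55 → 40 → 10

10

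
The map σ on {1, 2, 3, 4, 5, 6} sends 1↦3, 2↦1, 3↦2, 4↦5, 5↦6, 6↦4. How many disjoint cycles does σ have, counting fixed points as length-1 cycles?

Cycle decomposition: (1 3 2) (4 5 6).
2 cycles.

2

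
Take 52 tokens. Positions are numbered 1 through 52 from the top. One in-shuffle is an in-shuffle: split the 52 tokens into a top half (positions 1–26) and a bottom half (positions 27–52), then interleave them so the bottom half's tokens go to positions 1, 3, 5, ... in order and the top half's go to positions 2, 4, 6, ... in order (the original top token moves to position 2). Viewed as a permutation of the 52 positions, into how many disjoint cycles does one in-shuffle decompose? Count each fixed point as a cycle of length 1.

Trace each unvisited position around until it returns:
(1 2 4 8 16 32 ... len 52)
1 cycle in total.

1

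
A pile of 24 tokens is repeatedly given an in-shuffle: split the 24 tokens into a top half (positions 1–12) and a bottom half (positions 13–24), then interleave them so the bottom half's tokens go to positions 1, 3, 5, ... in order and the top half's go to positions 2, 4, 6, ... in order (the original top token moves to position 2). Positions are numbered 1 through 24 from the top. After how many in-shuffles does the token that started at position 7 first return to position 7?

Follow position 7 under repeated in-shuffles:
7 → 14 → 3 → 6 → 12 → 24 → 23 → 21 → 17 → 9 → 18 → 11 → 22 → 19 → 13 → 1 → 2 → 4 → 8 → 16 → 7
It first returns after 20 in-shuffles.

20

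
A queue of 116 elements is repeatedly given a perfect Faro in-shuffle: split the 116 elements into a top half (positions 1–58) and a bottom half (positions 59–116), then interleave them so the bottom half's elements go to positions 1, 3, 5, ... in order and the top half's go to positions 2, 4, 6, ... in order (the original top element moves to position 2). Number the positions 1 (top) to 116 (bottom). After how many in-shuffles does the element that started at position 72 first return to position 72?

Follow position 72 under repeated in-shuffles:
72 → 27 → 54 → 108 → 99 → 81 → 45 → 90 → 63 → 9 → 18 → 36 → 72
It first returns after 12 in-shuffles.

12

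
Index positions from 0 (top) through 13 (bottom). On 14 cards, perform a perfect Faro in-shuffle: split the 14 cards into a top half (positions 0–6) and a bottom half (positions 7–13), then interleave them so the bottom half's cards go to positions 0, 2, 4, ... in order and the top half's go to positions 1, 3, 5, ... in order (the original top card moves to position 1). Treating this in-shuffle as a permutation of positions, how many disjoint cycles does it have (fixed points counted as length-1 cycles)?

Trace each unvisited position around until it returns:
(0 1 3 7) (2 5 11 8) (4 9) (6 13 12 10)
4 cycles in total.

4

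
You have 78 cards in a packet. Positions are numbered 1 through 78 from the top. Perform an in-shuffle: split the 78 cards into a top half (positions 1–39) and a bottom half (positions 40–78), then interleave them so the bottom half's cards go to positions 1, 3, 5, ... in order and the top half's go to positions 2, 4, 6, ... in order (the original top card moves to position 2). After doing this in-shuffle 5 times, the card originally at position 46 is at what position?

50

Track the card's position through each in-shuffle:
46 → 13 → 26 → 52 → 25 → 50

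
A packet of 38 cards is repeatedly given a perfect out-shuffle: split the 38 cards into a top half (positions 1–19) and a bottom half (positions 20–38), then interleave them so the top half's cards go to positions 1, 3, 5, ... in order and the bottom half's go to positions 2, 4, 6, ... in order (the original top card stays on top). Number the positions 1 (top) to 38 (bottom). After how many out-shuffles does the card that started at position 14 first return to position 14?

36

Follow position 14 under repeated out-shuffles:
14 → 27 → 16 → 31 → 24 → 10 → 19 → 37 → ... → 14 (length 36)
It first returns after 36 out-shuffles.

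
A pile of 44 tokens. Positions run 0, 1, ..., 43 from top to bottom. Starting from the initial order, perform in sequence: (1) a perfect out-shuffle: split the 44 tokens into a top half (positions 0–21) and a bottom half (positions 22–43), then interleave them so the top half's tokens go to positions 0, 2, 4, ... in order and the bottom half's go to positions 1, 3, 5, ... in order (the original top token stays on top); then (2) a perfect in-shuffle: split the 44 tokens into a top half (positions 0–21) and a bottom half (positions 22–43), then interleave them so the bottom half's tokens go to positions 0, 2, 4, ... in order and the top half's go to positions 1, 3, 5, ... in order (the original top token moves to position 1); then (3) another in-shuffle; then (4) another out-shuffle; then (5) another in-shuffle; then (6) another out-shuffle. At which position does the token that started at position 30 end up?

38

Track the token from position 30 forward through each operation:
  after op 1 (out-shuffle): 30 → 17
  after op 2 (in-shuffle): 17 → 35
  after op 3 (in-shuffle): 35 → 26
  after op 4 (out-shuffle): 26 → 9
  after op 5 (in-shuffle): 9 → 19
  after op 6 (out-shuffle): 19 → 38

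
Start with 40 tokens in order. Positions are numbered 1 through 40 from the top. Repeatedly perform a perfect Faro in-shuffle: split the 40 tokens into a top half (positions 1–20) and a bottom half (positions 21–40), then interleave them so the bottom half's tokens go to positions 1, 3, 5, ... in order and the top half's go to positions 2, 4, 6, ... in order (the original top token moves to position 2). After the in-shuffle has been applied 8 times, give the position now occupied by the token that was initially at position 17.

Track the token's position through each in-shuffle:
17 → 34 → 27 → 13 → 26 → 11 → 22 → 3 → 6

6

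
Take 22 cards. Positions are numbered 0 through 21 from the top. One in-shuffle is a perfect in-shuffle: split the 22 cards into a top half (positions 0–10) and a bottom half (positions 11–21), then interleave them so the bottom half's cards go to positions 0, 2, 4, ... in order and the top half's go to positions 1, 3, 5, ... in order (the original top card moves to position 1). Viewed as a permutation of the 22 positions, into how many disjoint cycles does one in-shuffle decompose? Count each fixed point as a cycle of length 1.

2

Trace each unvisited position around until it returns:
(0 1 3 7 15 8 ... len 11) (4 9 19 16 10 21 ... len 11)
2 cycles in total.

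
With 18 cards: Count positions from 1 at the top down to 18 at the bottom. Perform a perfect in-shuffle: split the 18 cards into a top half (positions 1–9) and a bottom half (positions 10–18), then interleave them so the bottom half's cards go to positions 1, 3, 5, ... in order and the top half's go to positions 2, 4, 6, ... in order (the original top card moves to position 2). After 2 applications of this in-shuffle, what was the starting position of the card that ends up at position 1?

5

Work backwards from position 1, undoing one in-shuffle at a time:
1 ← 10 ← 5
So the card now at position 1 started at position 5.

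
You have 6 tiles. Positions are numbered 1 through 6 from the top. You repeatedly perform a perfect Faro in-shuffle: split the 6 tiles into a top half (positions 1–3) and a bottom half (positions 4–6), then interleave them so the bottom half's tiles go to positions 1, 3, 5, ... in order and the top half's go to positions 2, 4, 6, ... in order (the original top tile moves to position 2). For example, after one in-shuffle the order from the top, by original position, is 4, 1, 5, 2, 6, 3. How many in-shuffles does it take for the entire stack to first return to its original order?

The in-shuffle permutes the 6 positions with cycle lengths [3, 3].
Every tile is home exactly when every cycle has completed a whole number of laps, i.e. after lcm(3) = 3 in-shuffles.

3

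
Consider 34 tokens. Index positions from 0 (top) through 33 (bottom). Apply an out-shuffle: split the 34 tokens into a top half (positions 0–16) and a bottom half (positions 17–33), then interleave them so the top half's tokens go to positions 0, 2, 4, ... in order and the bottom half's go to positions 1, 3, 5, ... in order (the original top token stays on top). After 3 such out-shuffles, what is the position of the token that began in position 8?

Track the token's position through each out-shuffle:
8 → 16 → 32 → 31

31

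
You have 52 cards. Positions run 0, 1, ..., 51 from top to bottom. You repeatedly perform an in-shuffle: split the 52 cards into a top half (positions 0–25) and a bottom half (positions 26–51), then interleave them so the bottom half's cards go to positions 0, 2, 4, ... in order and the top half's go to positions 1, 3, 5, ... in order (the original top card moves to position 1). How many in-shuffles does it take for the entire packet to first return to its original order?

52

The in-shuffle permutes the 52 positions with cycle lengths [52].
Every card is home exactly when every cycle has completed a whole number of laps, i.e. after lcm(52) = 52 in-shuffles.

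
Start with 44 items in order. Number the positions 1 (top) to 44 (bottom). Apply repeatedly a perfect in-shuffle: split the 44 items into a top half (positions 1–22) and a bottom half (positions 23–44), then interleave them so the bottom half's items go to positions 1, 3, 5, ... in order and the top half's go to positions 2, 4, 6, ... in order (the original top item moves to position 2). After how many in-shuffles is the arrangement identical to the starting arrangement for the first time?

12

The in-shuffle permutes the 44 positions with cycle lengths [2, 4, 4, 4, 6, 12, 12].
Every item is home exactly when every cycle has completed a whole number of laps, i.e. after lcm(2, 4, 6, 12) = 12 in-shuffles.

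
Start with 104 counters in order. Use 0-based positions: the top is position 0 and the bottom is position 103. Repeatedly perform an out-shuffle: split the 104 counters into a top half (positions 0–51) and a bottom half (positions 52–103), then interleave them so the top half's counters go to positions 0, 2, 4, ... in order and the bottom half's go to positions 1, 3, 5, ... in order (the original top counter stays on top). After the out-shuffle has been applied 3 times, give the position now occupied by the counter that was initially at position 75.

85

Track the counter's position through each out-shuffle:
75 → 47 → 94 → 85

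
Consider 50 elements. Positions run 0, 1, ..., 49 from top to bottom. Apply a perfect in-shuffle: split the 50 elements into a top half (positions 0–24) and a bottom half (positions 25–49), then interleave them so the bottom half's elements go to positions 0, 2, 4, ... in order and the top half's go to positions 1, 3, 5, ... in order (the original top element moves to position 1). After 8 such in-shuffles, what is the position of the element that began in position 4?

Track the element's position through each in-shuffle:
4 → 9 → 19 → 39 → 28 → 6 → 13 → 27 → 4

4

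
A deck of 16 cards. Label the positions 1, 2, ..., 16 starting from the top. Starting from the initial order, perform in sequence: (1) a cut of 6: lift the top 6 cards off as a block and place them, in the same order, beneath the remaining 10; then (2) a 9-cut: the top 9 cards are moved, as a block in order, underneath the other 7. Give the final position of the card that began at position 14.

15

Track the card from position 14 forward through each operation:
  after op 1 (cut 6): 14 → 8
  after op 2 (cut 9): 8 → 15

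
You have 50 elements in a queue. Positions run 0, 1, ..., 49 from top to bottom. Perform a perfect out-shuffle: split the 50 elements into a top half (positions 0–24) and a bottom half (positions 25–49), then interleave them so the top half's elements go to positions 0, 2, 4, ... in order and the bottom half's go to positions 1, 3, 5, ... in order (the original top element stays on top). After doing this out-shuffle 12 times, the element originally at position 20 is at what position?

41

Track the element's position through each out-shuffle:
20 → 40 → 31 → 13 → 26 → 3 → 6 → 12 → 24 → 48 → 47 → 45 → 41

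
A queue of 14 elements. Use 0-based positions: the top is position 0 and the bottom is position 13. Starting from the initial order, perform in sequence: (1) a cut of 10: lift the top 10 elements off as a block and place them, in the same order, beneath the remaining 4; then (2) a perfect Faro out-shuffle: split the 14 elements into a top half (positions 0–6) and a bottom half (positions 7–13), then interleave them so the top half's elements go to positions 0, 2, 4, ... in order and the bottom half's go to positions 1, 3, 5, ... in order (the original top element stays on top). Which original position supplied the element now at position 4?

12

Undo the operations in reverse order, starting from position 4:
  undo op 2 (out-shuffle, from top half): 4 ← 2
  undo op 1 (cut 10): 2 ← 12
So the element at position 4 came from original position 12.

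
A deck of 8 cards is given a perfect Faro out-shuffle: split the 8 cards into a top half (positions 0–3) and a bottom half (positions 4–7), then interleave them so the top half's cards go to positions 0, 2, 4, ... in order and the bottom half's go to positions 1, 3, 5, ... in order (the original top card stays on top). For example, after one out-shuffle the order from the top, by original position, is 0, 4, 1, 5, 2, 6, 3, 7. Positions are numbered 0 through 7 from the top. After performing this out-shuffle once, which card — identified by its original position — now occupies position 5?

Work backwards from position 5, undoing one out-shuffle at a time:
5 ← 6
So the card now at position 5 started at position 6.

6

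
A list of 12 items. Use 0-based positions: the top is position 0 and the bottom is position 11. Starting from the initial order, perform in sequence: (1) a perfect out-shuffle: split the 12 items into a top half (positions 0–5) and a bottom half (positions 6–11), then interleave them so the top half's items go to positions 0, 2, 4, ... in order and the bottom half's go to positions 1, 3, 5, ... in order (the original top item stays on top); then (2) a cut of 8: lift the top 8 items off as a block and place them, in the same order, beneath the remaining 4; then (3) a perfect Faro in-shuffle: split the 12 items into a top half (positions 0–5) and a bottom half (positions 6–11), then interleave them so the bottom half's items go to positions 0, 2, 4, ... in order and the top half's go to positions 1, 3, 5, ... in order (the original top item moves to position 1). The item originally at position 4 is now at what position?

1

Track the item from position 4 forward through each operation:
  after op 1 (out-shuffle): 4 → 8
  after op 2 (cut 8): 8 → 0
  after op 3 (in-shuffle): 0 → 1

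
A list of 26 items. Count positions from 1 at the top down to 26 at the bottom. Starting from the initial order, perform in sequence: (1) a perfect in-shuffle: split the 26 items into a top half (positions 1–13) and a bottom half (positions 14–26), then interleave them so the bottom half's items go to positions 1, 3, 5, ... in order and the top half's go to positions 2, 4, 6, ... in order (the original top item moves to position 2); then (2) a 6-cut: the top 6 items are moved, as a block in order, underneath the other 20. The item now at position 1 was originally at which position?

17

Undo the operations in reverse order, starting from position 1:
  undo op 2 (cut 6): 1 ← 7
  undo op 1 (in-shuffle, from bottom half): 7 ← 17
So the item at position 1 came from original position 17.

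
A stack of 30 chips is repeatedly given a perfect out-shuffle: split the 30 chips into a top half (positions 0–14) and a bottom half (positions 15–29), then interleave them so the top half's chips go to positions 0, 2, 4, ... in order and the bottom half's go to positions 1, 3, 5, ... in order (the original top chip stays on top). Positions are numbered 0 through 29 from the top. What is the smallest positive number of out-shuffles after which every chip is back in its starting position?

The out-shuffle permutes the 30 positions with cycle lengths [1, 1, 28].
Every chip is home exactly when every cycle has completed a whole number of laps, i.e. after lcm(1, 28) = 28 out-shuffles.

28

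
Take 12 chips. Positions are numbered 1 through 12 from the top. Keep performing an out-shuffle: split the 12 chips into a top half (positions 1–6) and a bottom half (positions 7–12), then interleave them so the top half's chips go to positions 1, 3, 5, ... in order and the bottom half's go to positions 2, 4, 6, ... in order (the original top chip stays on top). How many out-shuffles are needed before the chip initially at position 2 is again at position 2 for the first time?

10

Follow position 2 under repeated out-shuffles:
2 → 3 → 5 → 9 → 6 → 11 → 10 → 8 → 4 → 7 → 2
It first returns after 10 out-shuffles.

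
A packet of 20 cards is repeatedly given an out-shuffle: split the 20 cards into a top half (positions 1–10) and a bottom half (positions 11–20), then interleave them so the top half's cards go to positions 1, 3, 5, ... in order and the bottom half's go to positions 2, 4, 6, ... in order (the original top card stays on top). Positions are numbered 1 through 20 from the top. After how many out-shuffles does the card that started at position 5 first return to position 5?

Follow position 5 under repeated out-shuffles:
5 → 9 → 17 → 14 → 8 → 15 → 10 → 19 → 18 → 16 → 12 → 4 → 7 → 13 → 6 → 11 → 2 → 3 → 5
It first returns after 18 out-shuffles.

18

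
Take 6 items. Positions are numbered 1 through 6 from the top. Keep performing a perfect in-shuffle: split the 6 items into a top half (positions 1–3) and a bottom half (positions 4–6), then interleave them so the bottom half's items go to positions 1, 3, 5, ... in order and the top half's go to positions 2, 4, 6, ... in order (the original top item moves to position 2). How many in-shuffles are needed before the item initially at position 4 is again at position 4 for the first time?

3

Follow position 4 under repeated in-shuffles:
4 → 1 → 2 → 4
It first returns after 3 in-shuffles.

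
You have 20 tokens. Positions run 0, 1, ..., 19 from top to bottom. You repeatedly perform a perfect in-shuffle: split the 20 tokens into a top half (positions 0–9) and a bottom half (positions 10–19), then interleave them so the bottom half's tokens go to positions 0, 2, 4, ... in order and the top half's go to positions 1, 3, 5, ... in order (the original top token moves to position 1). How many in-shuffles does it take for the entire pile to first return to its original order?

6

The in-shuffle permutes the 20 positions with cycle lengths [2, 3, 3, 6, 6].
Every token is home exactly when every cycle has completed a whole number of laps, i.e. after lcm(2, 3, 6) = 6 in-shuffles.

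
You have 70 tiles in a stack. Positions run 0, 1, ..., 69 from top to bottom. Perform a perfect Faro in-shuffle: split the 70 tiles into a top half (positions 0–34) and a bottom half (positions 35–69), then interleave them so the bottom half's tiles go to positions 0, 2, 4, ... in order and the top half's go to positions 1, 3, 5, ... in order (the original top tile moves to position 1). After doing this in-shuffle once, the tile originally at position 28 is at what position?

57

Track the tile's position through each in-shuffle:
28 → 57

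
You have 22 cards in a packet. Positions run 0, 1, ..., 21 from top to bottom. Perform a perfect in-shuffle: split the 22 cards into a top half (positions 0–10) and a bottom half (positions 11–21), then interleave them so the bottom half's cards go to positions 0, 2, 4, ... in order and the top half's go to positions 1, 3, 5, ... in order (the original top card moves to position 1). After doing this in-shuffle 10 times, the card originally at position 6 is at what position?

Track the card's position through each in-shuffle:
6 → 13 → 4 → 9 → 19 → 16 → 10 → 21 → 20 → 18 → 14

14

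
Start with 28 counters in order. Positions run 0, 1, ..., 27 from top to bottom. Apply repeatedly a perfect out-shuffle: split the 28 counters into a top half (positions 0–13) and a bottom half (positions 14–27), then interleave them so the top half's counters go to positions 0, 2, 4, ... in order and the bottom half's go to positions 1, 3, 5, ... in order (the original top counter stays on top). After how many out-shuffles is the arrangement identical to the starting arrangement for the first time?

The out-shuffle permutes the 28 positions with cycle lengths [1, 1, 2, 6, 18].
Every counter is home exactly when every cycle has completed a whole number of laps, i.e. after lcm(1, 2, 6, 18) = 18 out-shuffles.

18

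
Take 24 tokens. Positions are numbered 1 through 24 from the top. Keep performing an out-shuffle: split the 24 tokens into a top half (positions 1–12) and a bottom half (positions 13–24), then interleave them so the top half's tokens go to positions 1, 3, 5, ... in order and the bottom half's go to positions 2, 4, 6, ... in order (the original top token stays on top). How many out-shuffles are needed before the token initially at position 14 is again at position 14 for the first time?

Follow position 14 under repeated out-shuffles:
14 → 4 → 7 → 13 → 2 → 3 → 5 → 9 → 17 → 10 → 19 → 14
It first returns after 11 out-shuffles.

11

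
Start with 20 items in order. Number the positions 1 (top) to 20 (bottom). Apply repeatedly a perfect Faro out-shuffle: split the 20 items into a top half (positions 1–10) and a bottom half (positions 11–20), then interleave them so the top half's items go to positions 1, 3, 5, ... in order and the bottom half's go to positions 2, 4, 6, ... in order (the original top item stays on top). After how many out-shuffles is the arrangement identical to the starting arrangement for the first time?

The out-shuffle permutes the 20 positions with cycle lengths [1, 1, 18].
Every item is home exactly when every cycle has completed a whole number of laps, i.e. after lcm(1, 18) = 18 out-shuffles.

18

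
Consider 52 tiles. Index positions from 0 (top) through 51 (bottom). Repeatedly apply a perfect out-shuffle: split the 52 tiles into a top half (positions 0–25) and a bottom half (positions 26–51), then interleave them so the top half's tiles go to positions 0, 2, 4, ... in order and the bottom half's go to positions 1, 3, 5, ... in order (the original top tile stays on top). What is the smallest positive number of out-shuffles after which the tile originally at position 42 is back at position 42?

8

Follow position 42 under repeated out-shuffles:
42 → 33 → 15 → 30 → 9 → 18 → 36 → 21 → 42
It first returns after 8 out-shuffles.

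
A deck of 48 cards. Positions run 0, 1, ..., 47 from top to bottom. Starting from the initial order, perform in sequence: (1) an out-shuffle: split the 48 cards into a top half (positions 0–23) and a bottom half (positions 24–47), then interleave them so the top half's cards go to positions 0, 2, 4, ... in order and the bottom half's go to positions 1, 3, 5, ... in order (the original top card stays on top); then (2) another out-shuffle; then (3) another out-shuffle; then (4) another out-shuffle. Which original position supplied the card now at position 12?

36

Undo the operations in reverse order, starting from position 12:
  undo op 4 (out-shuffle, from top half): 12 ← 6
  undo op 3 (out-shuffle, from top half): 6 ← 3
  undo op 2 (out-shuffle, from bottom half): 3 ← 25
  undo op 1 (out-shuffle, from bottom half): 25 ← 36
So the card at position 12 came from original position 36.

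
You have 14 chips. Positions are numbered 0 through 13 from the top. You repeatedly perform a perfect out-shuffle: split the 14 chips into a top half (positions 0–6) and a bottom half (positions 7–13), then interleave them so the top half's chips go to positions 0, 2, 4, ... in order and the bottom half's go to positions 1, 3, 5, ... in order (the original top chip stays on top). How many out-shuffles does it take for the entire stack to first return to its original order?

The out-shuffle permutes the 14 positions with cycle lengths [1, 1, 12].
Every chip is home exactly when every cycle has completed a whole number of laps, i.e. after lcm(1, 12) = 12 out-shuffles.

12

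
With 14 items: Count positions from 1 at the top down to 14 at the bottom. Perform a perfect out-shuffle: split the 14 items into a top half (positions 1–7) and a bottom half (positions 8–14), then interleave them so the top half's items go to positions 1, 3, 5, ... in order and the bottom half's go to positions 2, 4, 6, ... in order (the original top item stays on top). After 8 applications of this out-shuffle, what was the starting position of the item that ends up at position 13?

Work backwards from position 13, undoing one out-shuffle at a time:
13 ← 7 ← 4 ← 9 ← 5 ← 3 ← 2 ← 8 ← 11
So the item now at position 13 started at position 11.

11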